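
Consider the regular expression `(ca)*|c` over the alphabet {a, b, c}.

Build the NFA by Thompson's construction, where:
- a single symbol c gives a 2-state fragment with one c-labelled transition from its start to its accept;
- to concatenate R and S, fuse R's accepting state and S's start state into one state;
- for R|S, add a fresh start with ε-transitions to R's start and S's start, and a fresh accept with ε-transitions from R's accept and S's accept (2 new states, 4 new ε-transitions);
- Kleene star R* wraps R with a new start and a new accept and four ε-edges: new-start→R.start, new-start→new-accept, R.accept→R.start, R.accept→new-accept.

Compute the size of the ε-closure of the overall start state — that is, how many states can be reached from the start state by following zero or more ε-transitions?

Compute the ε-closure size of each fragment's start state recursively; a symbol fragment's start has no outgoing ε-edge, so its closure is just itself (size 1).
  ca → |ε-closure| equals the left operand's closure size = 1 (its accept is not ε-reachable, so the closure stops there)
  (ca)* → the star's fresh start ε-reaches both the body's start and the fresh accept: |ε-closure| = 2 + 1 = 3
  (ca)*|c → new start ε-reaches every alternative's start; at least one alternative accepts ε, so the union's new accept is reached too: |ε-closure| = 1 + 3 + 1 + 1 = 6

6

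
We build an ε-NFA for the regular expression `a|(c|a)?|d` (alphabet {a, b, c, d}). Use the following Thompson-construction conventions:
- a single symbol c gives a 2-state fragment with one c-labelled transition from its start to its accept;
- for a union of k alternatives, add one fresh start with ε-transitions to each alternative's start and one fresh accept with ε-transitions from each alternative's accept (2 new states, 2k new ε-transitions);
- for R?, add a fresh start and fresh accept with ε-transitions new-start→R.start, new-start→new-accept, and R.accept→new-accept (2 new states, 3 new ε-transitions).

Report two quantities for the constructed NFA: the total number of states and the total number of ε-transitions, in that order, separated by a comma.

14, 13

Recursing over subexpressions:
Each of the 4 symbol leaves contributes 2 states and 0 ε-transitions.
  c|a → 6 states, 4 ε-transitions
  (c|a)? → 8 states, 7 ε-transitions
  a|(c|a)?|d → 14 states, 13 ε-transitions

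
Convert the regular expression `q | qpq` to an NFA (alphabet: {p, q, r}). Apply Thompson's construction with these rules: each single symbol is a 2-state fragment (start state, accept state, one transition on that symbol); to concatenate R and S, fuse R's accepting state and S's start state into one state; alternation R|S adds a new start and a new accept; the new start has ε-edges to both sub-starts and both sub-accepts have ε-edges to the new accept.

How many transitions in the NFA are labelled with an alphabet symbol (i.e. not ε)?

By structural recursion:
Each of the 4 symbol leaves contributes exactly 1 symbol transition.
  qpq : 3 symbol transitions
  q | qpq : 4 symbol transitions

4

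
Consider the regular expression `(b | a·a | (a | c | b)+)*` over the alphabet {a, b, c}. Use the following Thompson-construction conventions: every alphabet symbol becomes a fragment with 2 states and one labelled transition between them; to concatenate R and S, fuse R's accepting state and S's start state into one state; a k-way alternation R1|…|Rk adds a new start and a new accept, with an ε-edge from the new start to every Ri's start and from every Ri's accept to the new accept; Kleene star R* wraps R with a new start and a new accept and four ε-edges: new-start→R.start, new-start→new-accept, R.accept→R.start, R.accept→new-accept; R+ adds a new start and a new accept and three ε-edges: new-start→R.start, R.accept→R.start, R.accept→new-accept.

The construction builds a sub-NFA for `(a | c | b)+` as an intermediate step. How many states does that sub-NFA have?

10

Fragment for `(a | c | b)+`:
Each of the 3 symbol leaves contributes a 2-state fragment.
  a | c | b → 8 states
  (a | c | b)+ → 10 states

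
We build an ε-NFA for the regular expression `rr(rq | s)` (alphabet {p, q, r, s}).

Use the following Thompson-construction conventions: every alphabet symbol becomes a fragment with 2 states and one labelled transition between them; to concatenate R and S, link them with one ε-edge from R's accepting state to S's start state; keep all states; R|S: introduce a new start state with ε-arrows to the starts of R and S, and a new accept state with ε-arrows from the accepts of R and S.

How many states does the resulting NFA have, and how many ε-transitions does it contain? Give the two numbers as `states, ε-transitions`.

Bottom-up over the parse tree:
Each of the 5 symbol leaves contributes 2 states and 0 ε-transitions.
  rq — 4 states, 1 ε-transition
  rq | s — 8 states, 5 ε-transitions
  rr(rq | s) — 12 states, 7 ε-transitions

12, 7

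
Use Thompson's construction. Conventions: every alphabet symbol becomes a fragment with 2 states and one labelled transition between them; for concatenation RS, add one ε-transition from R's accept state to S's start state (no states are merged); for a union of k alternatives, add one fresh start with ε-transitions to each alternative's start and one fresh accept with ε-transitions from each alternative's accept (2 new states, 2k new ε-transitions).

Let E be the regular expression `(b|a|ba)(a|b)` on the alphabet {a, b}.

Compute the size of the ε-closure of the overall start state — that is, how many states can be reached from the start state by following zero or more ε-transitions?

4

Work bottom-up. For each fragment F, track |ε-closure(F.start)| and whether F's accept lies in that closure (i.e. whether F accepts ε). A single-symbol fragment has closure size 1 and does not accept ε.
  ba : |ε-closure| equals the left operand's closure size = 1 (its accept is not ε-reachable, so the closure stops there)
  b|a|ba : |ε-closure| = 1 + 1 + 1 + 1 = 4 (the new accept is not ε-reachable since no branch accepts ε)
  a|b : new start ε-reaches every alternative's start; none of them accept ε, so the new accept is not reached: |ε-closure| = 1 + 1 + 1 = 3
  (b|a|ba)(a|b) : |ε-closure| equals the left operand's closure size = 4 (its accept is not ε-reachable, so the closure stops there)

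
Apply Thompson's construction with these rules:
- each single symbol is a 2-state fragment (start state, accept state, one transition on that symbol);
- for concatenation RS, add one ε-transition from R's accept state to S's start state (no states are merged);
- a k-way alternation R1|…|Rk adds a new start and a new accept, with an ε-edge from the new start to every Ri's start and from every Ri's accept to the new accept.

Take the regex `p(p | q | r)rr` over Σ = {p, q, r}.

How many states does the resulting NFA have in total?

Recursing over subexpressions:
Each of the 6 symbol leaves contributes a 2-state fragment.
  p | q | r : 8 states
  p(p | q | r)rr : 14 states

14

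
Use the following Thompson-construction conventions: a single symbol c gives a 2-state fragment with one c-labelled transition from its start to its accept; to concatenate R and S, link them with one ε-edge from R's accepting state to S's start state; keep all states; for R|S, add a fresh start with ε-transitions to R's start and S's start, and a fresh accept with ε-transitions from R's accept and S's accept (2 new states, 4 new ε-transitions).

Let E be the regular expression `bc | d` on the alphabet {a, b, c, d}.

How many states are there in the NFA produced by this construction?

By structural recursion:
Each of the 3 symbol leaves contributes a 2-state fragment.
  bc → 4 states
  bc | d → 8 states

8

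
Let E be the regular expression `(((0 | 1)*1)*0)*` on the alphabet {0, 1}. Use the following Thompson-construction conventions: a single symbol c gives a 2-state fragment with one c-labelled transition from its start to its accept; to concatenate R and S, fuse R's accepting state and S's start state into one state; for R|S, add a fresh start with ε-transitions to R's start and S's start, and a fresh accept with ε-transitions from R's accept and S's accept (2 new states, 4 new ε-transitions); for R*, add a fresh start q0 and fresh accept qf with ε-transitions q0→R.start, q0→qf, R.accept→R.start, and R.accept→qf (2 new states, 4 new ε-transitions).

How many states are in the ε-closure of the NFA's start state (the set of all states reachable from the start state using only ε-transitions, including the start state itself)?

9

Let C(F) = |ε-closure(F.start)| within fragment F, and note whether F accepts ε. Symbol fragments have C = 1 and do not accept ε. Then:
  0 | 1 : new start ε-reaches every alternative's start; none of them accept ε, so the new accept is not reached: |closure| = 1 + 1 + 1 = 3
  (0 | 1)* : the star's fresh start ε-reaches both the body's start and the fresh accept: |closure| = 2 + 3 = 5
  (0 | 1)*1 : the left operand accepts ε, so the closure extends into the next operand (the shared merged state is already counted); |closure| = 5 + (1−1) = 5
  ((0 | 1)*1)* : |closure| = 1 (new start) + 5 (body) + 1 (new accept) = 7
  ((0 | 1)*1)*0 : |closure| = 7 + (1−1) = 7 (closure spills across the concat boundary because the left factor accepts ε)
  (((0 | 1)*1)*0)* : new start has ε-edges to the inner start and to the new accept, so |closure| = 2 + 7 = 9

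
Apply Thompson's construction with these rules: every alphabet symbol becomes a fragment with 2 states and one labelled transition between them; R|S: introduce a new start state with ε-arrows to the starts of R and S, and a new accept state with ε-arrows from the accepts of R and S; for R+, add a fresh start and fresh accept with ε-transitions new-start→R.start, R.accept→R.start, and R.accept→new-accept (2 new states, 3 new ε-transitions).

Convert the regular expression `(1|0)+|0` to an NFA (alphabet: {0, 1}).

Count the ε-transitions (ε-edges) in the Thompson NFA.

11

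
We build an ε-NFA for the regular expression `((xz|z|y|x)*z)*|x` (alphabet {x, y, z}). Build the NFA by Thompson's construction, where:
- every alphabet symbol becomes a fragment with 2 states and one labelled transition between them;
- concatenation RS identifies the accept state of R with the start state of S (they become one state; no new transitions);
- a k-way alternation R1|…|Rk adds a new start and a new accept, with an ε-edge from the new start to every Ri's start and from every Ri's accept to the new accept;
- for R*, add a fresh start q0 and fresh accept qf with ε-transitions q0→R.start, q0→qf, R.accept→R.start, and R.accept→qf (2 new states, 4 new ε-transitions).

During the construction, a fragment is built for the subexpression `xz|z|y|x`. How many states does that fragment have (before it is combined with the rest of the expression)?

Fragment for `xz|z|y|x`:
Each of the 5 symbol leaves contributes a 2-state fragment.
  xz — 3 states
  xz|z|y|x — 11 states

11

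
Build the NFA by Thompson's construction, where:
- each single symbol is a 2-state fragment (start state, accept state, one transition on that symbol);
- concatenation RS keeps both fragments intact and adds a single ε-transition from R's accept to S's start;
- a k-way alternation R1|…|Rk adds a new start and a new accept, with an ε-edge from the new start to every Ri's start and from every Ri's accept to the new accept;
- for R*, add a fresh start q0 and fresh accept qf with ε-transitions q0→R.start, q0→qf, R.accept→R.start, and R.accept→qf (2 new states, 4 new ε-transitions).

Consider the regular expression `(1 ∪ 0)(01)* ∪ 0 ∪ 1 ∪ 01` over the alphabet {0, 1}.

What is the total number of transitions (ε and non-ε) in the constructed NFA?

27

Per subexpression:
Each of the 8 symbol leaves contributes 1 transition (1 symbol, 0 ε).
  1 ∪ 0 — 6 transitions (2 symbol, 4 ε)
  01 — 3 transitions (2 symbol, 1 ε)
  (01)* — 7 transitions (2 symbol, 5 ε)
  (1 ∪ 0)(01)* — 14 transitions (4 symbol, 10 ε)
  01 — 3 transitions (2 symbol, 1 ε)
  (1 ∪ 0)(01)* ∪ 0 ∪ 1 ∪ 01 — 27 transitions (8 symbol, 19 ε)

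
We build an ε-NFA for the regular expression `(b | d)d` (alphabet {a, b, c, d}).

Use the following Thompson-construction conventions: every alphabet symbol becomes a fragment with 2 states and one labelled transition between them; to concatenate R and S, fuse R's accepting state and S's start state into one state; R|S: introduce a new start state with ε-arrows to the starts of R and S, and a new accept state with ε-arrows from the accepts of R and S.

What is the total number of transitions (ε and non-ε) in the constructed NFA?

Recursing over subexpressions:
Each of the 3 symbol leaves contributes 1 transition (1 symbol, 0 ε).
  b | d — 6 transitions (2 symbol, 4 ε)
  (b | d)d — 7 transitions (3 symbol, 4 ε)

7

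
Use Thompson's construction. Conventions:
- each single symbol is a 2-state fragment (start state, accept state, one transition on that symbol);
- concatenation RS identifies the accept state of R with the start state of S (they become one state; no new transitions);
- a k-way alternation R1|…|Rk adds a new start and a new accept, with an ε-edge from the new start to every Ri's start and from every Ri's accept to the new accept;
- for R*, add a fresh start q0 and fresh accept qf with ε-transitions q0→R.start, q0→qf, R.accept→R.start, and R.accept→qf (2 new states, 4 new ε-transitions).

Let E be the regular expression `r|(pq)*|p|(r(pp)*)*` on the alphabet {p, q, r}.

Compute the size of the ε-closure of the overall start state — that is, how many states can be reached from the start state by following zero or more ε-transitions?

Work bottom-up. For each fragment F, track |ε-closure(F.start)| and whether F's accept lies in that closure (i.e. whether F accepts ε). A single-symbol fragment has closure size 1 and does not accept ε.
  pq : same as the first factor's closure: C = 1
  (pq)* : new start has ε-edges to the inner start and to the new accept, so C = 2 + 1 = 3
  pp : C equals the left operand's closure size = 1 (its accept is not ε-reachable, so the closure stops there)
  (pp)* : new start has ε-edges to the inner start and to the new accept, so C = 2 + 1 = 3
  r(pp)* : C equals the left operand's closure size = 1 (its accept is not ε-reachable, so the closure stops there)
  (r(pp)*)* : the star's fresh start ε-reaches both the body's start and the fresh accept: C = 2 + 1 = 3
  r|(pq)*|p|(r(pp)*)* : new start ε-reaches every alternative's start; at least one alternative accepts ε, so the union's new accept is reached too: C = 1 + 1 + 3 + 1 + 3 + 1 = 10

10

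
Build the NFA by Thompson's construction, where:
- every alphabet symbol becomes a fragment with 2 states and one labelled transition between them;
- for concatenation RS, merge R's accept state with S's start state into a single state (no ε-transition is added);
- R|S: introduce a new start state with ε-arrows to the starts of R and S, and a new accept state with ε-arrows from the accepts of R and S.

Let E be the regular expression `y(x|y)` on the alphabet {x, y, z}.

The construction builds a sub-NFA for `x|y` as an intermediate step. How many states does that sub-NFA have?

Fragment for `x|y`:
Each of the 2 symbol leaves contributes a 2-state fragment.
  x|y → 6 states

6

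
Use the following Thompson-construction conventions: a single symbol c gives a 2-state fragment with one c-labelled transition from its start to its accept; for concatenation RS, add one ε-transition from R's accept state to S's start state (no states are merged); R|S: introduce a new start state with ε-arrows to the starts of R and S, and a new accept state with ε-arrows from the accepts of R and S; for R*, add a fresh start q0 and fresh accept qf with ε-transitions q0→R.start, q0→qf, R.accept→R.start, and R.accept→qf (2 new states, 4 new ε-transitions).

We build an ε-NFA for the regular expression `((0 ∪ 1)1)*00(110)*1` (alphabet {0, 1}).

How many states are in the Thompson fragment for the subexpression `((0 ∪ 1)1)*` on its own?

10

Fragment for `((0 ∪ 1)1)*`:
Each of the 3 symbol leaves contributes a 2-state fragment.
  0 ∪ 1 → 6 states
  (0 ∪ 1)1 → 8 states
  ((0 ∪ 1)1)* → 10 states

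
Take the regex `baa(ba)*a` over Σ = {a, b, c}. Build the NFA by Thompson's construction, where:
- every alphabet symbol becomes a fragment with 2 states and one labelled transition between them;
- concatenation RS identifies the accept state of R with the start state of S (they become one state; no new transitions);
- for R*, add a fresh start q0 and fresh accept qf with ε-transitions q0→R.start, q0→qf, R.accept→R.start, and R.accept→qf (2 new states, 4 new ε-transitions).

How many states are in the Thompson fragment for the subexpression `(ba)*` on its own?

5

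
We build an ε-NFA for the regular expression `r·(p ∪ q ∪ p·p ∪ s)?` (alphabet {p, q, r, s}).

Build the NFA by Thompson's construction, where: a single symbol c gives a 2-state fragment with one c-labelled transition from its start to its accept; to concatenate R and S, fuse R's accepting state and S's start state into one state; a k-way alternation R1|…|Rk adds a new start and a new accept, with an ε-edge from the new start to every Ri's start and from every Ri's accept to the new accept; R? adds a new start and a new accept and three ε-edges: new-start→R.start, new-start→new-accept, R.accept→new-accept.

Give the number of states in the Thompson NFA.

Recursing over subexpressions:
Each of the 6 symbol leaves contributes a 2-state fragment.
  p·p = 3 states
  p ∪ q ∪ p·p ∪ s = 11 states
  (p ∪ q ∪ p·p ∪ s)? = 13 states
  r·(p ∪ q ∪ p·p ∪ s)? = 14 states

14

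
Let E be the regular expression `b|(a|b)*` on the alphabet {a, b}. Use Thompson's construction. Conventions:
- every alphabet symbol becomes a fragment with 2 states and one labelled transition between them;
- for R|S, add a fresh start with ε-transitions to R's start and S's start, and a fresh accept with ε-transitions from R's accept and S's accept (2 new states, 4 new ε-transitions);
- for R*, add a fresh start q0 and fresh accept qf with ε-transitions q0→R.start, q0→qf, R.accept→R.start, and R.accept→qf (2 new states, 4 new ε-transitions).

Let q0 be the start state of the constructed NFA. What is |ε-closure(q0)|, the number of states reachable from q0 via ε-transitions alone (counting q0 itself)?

8

Work bottom-up. For each fragment F, track |ε-closure(F.start)| and whether F's accept lies in that closure (i.e. whether F accepts ε). A single-symbol fragment has closure size 1 and does not accept ε.
  a|b — new start ε-reaches every alternative's start; none of them accept ε, so the new accept is not reached: C = 1 + 1 + 1 = 3
  (a|b)* — the star's fresh start ε-reaches both the body's start and the fresh accept: C = 2 + 3 = 5
  b|(a|b)* — new start ε-reaches every alternative's start; at least one alternative accepts ε, so the union's new accept is reached too: C = 1 + 1 + 5 + 1 = 8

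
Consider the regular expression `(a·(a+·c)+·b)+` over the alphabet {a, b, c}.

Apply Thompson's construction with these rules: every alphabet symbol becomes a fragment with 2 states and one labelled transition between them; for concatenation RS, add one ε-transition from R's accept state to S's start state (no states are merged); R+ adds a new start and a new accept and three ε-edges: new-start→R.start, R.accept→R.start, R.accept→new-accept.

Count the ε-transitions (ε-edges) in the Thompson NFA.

12

Per subexpression:
Each of the 4 symbol leaves contributes 0 ε-transitions.
  a+ = 3 ε-transitions
  a+·c = 4 ε-transitions
  (a+·c)+ = 7 ε-transitions
  a·(a+·c)+·b = 9 ε-transitions
  (a·(a+·c)+·b)+ = 12 ε-transitions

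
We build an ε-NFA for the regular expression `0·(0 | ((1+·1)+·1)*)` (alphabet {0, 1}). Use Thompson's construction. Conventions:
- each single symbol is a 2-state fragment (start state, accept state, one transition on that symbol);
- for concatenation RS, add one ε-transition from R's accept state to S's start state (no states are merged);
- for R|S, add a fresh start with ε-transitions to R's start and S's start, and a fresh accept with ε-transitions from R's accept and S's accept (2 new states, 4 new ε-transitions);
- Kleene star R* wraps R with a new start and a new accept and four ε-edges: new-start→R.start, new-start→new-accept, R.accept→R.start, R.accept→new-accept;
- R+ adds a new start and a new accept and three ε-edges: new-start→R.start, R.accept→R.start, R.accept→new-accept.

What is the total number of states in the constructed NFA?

18

Bottom-up over the parse tree:
Each of the 5 symbol leaves contributes a 2-state fragment.
  1+ = 4 states
  1+·1 = 6 states
  (1+·1)+ = 8 states
  (1+·1)+·1 = 10 states
  ((1+·1)+·1)* = 12 states
  0 | ((1+·1)+·1)* = 16 states
  0·(0 | ((1+·1)+·1)*) = 18 states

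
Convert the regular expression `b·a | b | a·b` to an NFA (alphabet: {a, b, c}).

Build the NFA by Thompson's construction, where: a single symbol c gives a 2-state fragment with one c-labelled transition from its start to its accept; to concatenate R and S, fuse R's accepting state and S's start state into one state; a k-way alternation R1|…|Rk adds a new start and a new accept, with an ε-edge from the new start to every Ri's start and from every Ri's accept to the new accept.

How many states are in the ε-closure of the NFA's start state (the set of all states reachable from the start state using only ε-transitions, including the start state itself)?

4

Compute the ε-closure size of each fragment's start state recursively; a symbol fragment's start has no outgoing ε-edge, so its closure is just itself (size 1).
  b·a : |ε-closure| equals the left operand's closure size = 1 (its accept is not ε-reachable, so the closure stops there)
  a·b : same as the first factor's closure: |ε-closure| = 1
  b·a | b | a·b : new start ε-reaches every alternative's start; none of them accept ε, so the new accept is not reached: |ε-closure| = 1 + 1 + 1 + 1 = 4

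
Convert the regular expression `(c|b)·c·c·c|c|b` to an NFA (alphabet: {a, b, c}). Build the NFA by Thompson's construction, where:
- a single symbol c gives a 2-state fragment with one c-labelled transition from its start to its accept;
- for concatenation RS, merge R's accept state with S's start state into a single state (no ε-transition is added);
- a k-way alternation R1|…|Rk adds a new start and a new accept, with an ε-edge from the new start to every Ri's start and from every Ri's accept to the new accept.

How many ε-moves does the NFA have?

Per subexpression:
Each of the 7 symbol leaves contributes 0 ε-transitions.
  c|b — 4 ε-transitions
  (c|b)·c·c·c — 4 ε-transitions
  (c|b)·c·c·c|c|b — 10 ε-transitions

10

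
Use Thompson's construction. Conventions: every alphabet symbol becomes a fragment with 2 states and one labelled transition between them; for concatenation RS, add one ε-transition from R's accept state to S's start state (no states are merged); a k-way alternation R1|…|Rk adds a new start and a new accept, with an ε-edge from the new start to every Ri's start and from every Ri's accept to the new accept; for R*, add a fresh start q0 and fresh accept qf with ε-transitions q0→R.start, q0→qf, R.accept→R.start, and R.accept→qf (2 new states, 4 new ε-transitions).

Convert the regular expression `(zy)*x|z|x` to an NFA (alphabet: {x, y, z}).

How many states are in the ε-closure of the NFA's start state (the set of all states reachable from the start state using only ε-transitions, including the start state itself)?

7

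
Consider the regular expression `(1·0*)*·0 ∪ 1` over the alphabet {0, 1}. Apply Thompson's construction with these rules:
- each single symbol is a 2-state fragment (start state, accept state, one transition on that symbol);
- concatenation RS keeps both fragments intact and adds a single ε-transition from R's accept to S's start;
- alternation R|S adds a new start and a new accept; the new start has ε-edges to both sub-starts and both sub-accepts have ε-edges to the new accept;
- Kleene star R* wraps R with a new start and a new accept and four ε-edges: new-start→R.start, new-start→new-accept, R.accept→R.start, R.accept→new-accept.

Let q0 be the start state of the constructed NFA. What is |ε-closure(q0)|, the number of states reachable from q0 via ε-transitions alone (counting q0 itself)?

Let C(F) = |ε-closure(F.start)| within fragment F, and note whether F accepts ε. Symbol fragments have C = 1 and do not accept ε. Then:
  0* — the star's fresh start ε-reaches both the body's start and the fresh accept: |ε-closure| = 2 + 1 = 3
  1·0* — same as the first factor's closure: |ε-closure| = 1
  (1·0*)* — new start has ε-edges to the inner start and to the new accept, so |ε-closure| = 2 + 1 = 3
  (1·0*)*·0 — the left operand accepts ε, so the closure extends into the next operand (via the concat ε-link); |ε-closure| = 3 + 1 = 4
  (1·0*)*·0 ∪ 1 — |ε-closure| = 1 + 4 + 1 = 6 (the new accept is not ε-reachable since no branch accepts ε)

6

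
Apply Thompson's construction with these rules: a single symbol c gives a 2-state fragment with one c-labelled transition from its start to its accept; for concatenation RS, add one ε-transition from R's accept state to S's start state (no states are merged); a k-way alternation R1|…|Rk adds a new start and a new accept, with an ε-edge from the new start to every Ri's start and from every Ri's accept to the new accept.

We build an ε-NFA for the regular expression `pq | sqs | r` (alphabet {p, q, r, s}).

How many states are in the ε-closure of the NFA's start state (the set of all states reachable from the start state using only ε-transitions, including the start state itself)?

4

Let C(F) = |ε-closure(F.start)| within fragment F, and note whether F accepts ε. Symbol fragments have C = 1 and do not accept ε. Then:
  pq → same as the first factor's closure: |closure| = 1
  sqs → |closure| equals the left operand's closure size = 1 (its accept is not ε-reachable, so the closure stops there)
  pq | sqs | r → |closure| = 1 + 1 + 1 + 1 = 4 (the new accept is not ε-reachable since no branch accepts ε)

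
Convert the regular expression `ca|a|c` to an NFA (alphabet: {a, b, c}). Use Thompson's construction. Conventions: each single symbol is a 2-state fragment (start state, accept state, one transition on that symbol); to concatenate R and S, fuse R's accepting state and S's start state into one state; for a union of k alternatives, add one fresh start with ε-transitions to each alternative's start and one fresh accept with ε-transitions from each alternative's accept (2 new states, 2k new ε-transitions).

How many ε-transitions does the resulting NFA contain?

6

Recursing over subexpressions:
Each of the 4 symbol leaves contributes 0 ε-transitions.
  ca : 0 ε-transitions
  ca|a|c : 6 ε-transitions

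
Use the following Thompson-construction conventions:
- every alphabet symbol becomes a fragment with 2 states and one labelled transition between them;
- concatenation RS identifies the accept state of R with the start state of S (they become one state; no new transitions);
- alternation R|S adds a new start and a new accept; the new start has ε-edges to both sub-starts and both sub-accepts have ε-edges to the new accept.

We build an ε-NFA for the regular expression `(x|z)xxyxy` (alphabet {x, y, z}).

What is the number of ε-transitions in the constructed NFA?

4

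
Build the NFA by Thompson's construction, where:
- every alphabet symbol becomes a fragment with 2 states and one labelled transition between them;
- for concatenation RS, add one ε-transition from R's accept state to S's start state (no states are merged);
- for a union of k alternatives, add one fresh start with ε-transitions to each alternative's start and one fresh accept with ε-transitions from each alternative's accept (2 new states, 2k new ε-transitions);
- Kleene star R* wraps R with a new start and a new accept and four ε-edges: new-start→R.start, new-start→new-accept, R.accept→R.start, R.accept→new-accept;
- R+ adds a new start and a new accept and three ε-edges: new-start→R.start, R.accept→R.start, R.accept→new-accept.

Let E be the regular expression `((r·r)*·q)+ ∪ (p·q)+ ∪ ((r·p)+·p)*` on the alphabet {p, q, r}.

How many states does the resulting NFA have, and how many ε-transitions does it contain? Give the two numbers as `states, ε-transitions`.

Recursing over subexpressions:
Each of the 8 symbol leaves contributes 2 states and 0 ε-transitions.
  r·r : 4 states, 1 ε-transition
  (r·r)* : 6 states, 5 ε-transitions
  (r·r)*·q : 8 states, 6 ε-transitions
  ((r·r)*·q)+ : 10 states, 9 ε-transitions
  p·q : 4 states, 1 ε-transition
  (p·q)+ : 6 states, 4 ε-transitions
  r·p : 4 states, 1 ε-transition
  (r·p)+ : 6 states, 4 ε-transitions
  (r·p)+·p : 8 states, 5 ε-transitions
  ((r·p)+·p)* : 10 states, 9 ε-transitions
  ((r·r)*·q)+ ∪ (p·q)+ ∪ ((r·p)+·p)* : 28 states, 28 ε-transitions

28, 28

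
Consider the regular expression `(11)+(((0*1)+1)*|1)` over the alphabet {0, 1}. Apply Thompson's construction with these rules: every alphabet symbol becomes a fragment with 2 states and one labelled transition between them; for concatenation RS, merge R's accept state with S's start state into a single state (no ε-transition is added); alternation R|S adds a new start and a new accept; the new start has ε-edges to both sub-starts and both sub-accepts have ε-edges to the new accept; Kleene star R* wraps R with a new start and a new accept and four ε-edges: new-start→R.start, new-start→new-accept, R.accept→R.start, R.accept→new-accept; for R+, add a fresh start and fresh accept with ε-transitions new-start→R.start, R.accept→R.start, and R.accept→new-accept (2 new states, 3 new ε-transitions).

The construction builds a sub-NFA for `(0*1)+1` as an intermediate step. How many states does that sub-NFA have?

8

Fragment for `(0*1)+1`:
Each of the 3 symbol leaves contributes a 2-state fragment.
  0* → 4 states
  0*1 → 5 states
  (0*1)+ → 7 states
  (0*1)+1 → 8 states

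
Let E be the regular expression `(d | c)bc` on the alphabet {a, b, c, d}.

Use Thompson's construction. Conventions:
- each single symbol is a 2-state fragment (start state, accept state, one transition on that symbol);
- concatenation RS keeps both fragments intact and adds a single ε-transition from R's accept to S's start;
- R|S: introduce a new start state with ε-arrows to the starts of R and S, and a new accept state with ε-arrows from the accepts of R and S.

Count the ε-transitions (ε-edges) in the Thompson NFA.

6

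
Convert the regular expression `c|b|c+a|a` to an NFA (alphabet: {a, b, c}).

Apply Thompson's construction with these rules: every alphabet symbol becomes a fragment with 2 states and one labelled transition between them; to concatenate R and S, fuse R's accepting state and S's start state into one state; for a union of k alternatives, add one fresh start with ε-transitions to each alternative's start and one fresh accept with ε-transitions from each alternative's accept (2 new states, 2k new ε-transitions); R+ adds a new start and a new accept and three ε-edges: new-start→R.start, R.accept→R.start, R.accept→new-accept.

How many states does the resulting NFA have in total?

13

Building bottom-up:
Each of the 5 symbol leaves contributes a 2-state fragment.
  c+ : 4 states
  c+a : 5 states
  c|b|c+a|a : 13 states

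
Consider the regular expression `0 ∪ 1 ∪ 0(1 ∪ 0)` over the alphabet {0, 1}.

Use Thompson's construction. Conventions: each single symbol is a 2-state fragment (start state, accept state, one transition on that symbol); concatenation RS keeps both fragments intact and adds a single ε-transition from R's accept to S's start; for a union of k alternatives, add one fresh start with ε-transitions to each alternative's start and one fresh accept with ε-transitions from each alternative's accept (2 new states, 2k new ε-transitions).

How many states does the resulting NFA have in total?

Per subexpression:
Each of the 5 symbol leaves contributes a 2-state fragment.
  1 ∪ 0 = 6 states
  0(1 ∪ 0) = 8 states
  0 ∪ 1 ∪ 0(1 ∪ 0) = 14 states

14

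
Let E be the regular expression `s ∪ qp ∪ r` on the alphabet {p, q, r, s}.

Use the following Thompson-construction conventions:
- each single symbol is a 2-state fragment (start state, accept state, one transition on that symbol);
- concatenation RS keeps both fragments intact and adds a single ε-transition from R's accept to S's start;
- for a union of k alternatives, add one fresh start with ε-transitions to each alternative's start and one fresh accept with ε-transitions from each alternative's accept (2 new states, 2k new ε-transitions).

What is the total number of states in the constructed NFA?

Bottom-up over the parse tree:
Each of the 4 symbol leaves contributes a 2-state fragment.
  qp : 4 states
  s ∪ qp ∪ r : 10 states

10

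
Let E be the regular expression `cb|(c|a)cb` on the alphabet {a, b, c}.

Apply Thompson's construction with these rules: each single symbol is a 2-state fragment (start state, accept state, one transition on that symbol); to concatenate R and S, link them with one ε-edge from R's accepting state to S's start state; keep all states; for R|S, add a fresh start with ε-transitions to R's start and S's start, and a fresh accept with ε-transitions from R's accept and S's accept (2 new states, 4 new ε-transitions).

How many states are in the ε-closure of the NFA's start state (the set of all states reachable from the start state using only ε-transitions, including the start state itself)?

5

Compute the ε-closure size of each fragment's start state recursively; a symbol fragment's start has no outgoing ε-edge, so its closure is just itself (size 1).
  cb → |closure| equals the left operand's closure size = 1 (its accept is not ε-reachable, so the closure stops there)
  c|a → |closure| = 1 + 1 + 1 = 3 (the new accept is not ε-reachable since no branch accepts ε)
  (c|a)cb → |closure| equals the left operand's closure size = 3 (its accept is not ε-reachable, so the closure stops there)
  cb|(c|a)cb → new start ε-reaches every alternative's start; none of them accept ε, so the new accept is not reached: |closure| = 1 + 1 + 3 = 5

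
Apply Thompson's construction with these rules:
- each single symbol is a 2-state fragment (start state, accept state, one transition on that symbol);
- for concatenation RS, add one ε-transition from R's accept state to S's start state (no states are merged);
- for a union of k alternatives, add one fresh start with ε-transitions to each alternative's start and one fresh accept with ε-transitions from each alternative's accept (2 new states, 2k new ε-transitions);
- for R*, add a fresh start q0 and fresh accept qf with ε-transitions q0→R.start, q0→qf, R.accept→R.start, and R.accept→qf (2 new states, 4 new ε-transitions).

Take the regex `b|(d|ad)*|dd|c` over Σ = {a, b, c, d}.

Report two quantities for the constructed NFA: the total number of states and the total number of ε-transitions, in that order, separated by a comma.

Per subexpression:
Each of the 7 symbol leaves contributes 2 states and 0 ε-transitions.
  ad → 4 states, 1 ε-transition
  d|ad → 8 states, 5 ε-transitions
  (d|ad)* → 10 states, 9 ε-transitions
  dd → 4 states, 1 ε-transition
  b|(d|ad)*|dd|c → 20 states, 18 ε-transitions

20, 18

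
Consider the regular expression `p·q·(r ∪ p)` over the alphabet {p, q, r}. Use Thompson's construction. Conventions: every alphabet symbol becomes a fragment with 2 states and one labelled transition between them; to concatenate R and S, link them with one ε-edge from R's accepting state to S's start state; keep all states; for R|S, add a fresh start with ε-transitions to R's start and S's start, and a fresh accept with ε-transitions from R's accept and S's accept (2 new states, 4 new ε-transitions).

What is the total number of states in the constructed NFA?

Recursing over subexpressions:
Each of the 4 symbol leaves contributes a 2-state fragment.
  r ∪ p — 6 states
  p·q·(r ∪ p) — 10 states

10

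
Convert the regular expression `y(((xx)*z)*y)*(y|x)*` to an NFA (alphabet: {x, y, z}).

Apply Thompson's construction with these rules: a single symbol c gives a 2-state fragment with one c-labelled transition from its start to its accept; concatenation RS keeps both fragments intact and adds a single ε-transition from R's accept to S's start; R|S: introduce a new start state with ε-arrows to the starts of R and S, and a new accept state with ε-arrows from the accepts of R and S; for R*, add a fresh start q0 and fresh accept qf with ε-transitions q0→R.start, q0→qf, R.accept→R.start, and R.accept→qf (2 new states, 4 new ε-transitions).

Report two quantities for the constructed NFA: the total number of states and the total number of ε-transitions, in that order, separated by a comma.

24, 25

Bottom-up over the parse tree:
Each of the 7 symbol leaves contributes 2 states and 0 ε-transitions.
  xx — 4 states, 1 ε-transition
  (xx)* — 6 states, 5 ε-transitions
  (xx)*z — 8 states, 6 ε-transitions
  ((xx)*z)* — 10 states, 10 ε-transitions
  ((xx)*z)*y — 12 states, 11 ε-transitions
  (((xx)*z)*y)* — 14 states, 15 ε-transitions
  y|x — 6 states, 4 ε-transitions
  (y|x)* — 8 states, 8 ε-transitions
  y(((xx)*z)*y)*(y|x)* — 24 states, 25 ε-transitions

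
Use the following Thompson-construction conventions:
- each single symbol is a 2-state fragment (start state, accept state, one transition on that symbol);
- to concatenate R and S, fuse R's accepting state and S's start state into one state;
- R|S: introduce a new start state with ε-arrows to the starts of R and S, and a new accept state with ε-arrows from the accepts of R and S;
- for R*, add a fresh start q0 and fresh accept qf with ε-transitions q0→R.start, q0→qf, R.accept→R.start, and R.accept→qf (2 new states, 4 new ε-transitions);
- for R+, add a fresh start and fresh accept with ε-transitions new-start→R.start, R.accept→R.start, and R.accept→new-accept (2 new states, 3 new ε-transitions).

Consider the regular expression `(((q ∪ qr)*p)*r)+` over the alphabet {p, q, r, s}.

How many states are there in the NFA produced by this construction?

Bottom-up over the parse tree:
Each of the 5 symbol leaves contributes a 2-state fragment.
  qr → 3 states
  q ∪ qr → 7 states
  (q ∪ qr)* → 9 states
  (q ∪ qr)*p → 10 states
  ((q ∪ qr)*p)* → 12 states
  ((q ∪ qr)*p)*r → 13 states
  (((q ∪ qr)*p)*r)+ → 15 states

15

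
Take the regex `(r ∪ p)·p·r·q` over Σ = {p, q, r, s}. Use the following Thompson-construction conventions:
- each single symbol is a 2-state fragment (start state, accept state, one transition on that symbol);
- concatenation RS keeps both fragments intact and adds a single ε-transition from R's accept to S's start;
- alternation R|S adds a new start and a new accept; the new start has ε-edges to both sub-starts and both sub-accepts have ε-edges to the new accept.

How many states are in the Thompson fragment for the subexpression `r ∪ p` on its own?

6

Fragment for `r ∪ p`:
Each of the 2 symbol leaves contributes a 2-state fragment.
  r ∪ p : 6 states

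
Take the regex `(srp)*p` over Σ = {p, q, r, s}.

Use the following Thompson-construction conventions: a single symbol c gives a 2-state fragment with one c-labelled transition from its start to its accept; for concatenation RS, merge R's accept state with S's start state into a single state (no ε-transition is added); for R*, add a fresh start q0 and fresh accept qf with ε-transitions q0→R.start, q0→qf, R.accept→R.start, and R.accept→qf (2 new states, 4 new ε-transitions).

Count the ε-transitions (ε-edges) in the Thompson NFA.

By structural recursion:
Each of the 4 symbol leaves contributes 0 ε-transitions.
  srp = 0 ε-transitions
  (srp)* = 4 ε-transitions
  (srp)*p = 4 ε-transitions

4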